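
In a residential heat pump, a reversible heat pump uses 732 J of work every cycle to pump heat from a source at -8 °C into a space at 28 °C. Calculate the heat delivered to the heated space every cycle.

T_H = 28 °C → 28 + 273.15 = 301.15 K.
T_C = -8 °C → -8 + 273.15 = 265.15 K.
For a reversible heat pump, COP_HP = T_H/(T_H − T_C) = 301.15/36.00 = 8.3653.
Q_H = COP_HP · W = 8.3653 × 732 = 6120 J.

Q_H ≈ 6120 J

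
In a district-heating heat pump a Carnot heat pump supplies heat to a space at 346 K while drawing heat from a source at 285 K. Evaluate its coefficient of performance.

COP_HP ≈ 5.67

The Carnot heat-pump COP is COP_HP = T_H/(T_H − T_C) = 346.00/(346.00 − 285.00) = 5.67.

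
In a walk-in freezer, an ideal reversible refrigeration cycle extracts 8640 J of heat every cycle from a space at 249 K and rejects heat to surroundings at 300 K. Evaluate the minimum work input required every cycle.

W_in ≈ 1770 J

Carnot COP: COP_R = T_C/(T_H − T_C) = 249.00/51.00 = 4.8824.
W = Q_C/COP_R = 8640/4.8824 = 1770 J.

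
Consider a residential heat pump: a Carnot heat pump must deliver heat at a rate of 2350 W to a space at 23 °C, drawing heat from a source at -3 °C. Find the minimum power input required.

Ẇ_in ≈ 206 W

T_H = 23 °C → 23 + 273.15 = 296.15 K.
T_C = -3 °C → -3 + 273.15 = 270.15 K.
COP_HP = T_H/(T_H − T_C) = 296.15/26.00 = 11.3904.
W = Q_H/COP_HP = 2350/11.3904 = 206 W.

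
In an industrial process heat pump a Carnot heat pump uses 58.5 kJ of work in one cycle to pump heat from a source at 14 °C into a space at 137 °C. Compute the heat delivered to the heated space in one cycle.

Q_H ≈ 195 kJ

T_H = 137 °C → 137 + 273.15 = 410.15 K.
T_C = 14 °C → 14 + 273.15 = 287.15 K.
The Carnot heat-pump COP is COP_HP = T_H/(T_H − T_C) = 410.15/123.00 = 3.3346.
Q_H = COP_HP · W = 3.3346 × 58.5 = 195 kJ.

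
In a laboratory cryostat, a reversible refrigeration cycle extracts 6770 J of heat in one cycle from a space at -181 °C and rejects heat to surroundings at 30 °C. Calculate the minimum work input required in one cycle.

T_H = 30 °C → 30 + 273.15 = 303.15 K.
T_C = -181 °C → -181 + 273.15 = 92.15 K.
The reversible coefficient of performance is COP_R = T_C/(T_H − T_C) = 92.15/211.00 = 0.4367.
W = Q_C/COP_R = 6770/0.4367 = 15500 J.

W_in ≈ 15500 J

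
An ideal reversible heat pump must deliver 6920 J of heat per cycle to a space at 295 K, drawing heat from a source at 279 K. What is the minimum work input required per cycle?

W_in ≈ 375.3 J

For a reversible heat pump, COP_HP = T_H/(T_H − T_C) = 295.00/16.00 = 18.4375.
W = Q_H/COP_HP = 6920/18.4375 = 375.3 J.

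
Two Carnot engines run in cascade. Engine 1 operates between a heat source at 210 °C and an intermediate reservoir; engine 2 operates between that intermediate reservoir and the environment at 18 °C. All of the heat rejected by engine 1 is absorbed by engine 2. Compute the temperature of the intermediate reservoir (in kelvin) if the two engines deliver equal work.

T_m ≈ 387 K

T_H = 210 °C → 210 + 273.15 = 483.15 K.
T_C = 18 °C → 18 + 273.15 = 291.15 K.
For reversible stages Q_m = Q_H·(T_m/T_H). Setting W₁ = Q_H(1 − T_m/T_H) equal to W₂ = Q_m(1 − T_C/T_m) = Q_H·(T_m − T_C)/T_H gives T_H − T_m = T_m − T_C, so T_m = (T_H + T_C)/2 = (483.15 + 291.15)/2 = 387 K.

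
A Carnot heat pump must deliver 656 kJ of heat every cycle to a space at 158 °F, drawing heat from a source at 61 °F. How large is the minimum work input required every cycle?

W_in ≈ 103 kJ

T_H = 158 °F → (158 − 32) × 5/9 = 70.00 °C = 343.15 K.
T_C = 61 °F → (61 − 32) × 5/9 = 16.11 °C = 289.26 K.
Reversible heating COP: COP_HP = T_H/(T_H − T_C) = 343.15/53.89 = 6.3677.
W = Q_H/COP_HP = 656/6.3677 = 103 kJ.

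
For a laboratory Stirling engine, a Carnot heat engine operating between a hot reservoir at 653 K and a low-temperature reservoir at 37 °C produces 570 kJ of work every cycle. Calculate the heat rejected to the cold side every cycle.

Q_C ≈ 515.6 kJ

T_C = 37 °C → 37 + 273.15 = 310.15 K.
Since the cycle is reversible, η = 1 − T_C/T_H = 1 − 310.15/653.00 = 0.5250.
Since Q_C/Q_H = T_C/T_H and Q_H = W/η, Q_C = W·T_C/(T_H − T_C) = 570 × 310.15/342.85 = 515.6 kJ.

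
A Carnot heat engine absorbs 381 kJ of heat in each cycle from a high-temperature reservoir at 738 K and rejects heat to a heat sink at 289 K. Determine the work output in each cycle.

W ≈ 232 kJ

η_rev = 1 − T_C/T_H = 1 − 289.00/738.00 = 0.6084.
W = η·Q_H = 0.6084 × 381 = 232 kJ.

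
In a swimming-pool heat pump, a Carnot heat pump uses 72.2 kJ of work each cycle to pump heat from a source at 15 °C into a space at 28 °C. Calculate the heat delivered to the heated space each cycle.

Q_H ≈ 1670 kJ

T_H = 28 °C → 28 + 273.15 = 301.15 K.
T_C = 15 °C → 15 + 273.15 = 288.15 K.
Reversible heating COP: COP_HP = T_H/(T_H − T_C) = 301.15/13.00 = 23.1654.
Q_H = COP_HP · W = 23.1654 × 72.2 = 1670 kJ.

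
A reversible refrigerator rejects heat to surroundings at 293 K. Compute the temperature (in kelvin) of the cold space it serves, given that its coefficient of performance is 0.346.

T_C ≈ 75.3 K

COP_R = T_C/(T_H − T_C) ⇒ T_C = T_H·COP_R/(1 + COP_R) = 293.00 × 0.346/(1 + 0.346) = 75.3 K.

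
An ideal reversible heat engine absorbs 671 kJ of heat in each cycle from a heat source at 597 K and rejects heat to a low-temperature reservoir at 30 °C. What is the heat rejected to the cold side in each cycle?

Q_C ≈ 341 kJ

T_C = 30 °C → 30 + 273.15 = 303.15 K.
The Carnot efficiency is η = 1 − T_C/T_H = 1 − 303.15/597.00 = 0.4922.
For a reversible cycle Q_C/Q_H = T_C/T_H, so Q_C = 671 × 303.15/597.00 = 341 kJ.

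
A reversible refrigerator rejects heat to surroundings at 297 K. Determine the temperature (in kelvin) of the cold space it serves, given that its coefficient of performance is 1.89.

T_C ≈ 194 K

COP_R = T_C/(T_H − T_C) ⇒ T_C = T_H·COP_R/(1 + COP_R) = 297.00 × 1.89/(1 + 1.89) = 194 K.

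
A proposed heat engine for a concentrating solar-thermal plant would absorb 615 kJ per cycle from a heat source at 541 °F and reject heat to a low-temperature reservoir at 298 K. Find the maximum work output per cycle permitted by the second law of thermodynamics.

W_max ≈ 285.3 kJ

T_H = 541 °F → (541 − 32) × 5/9 = 282.78 °C = 555.93 K.
No engine can exceed the Carnot limit: η_max = 1 − T_C/T_H = 1 − 298.00/555.93 = 0.4640.
W_max = η_max · Q_H = 0.4640 × 615 = 285.3 kJ.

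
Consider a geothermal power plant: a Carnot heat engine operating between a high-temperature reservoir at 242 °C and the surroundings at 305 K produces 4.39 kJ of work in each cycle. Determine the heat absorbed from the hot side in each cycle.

Q_H ≈ 10.76 kJ

T_H = 242 °C → 242 + 273.15 = 515.15 K.
η_rev = 1 − T_C/T_H = 1 − 305.00/515.15 = 0.4079.
Q_H = W/η = 4.39/0.4079 = 10.76 kJ.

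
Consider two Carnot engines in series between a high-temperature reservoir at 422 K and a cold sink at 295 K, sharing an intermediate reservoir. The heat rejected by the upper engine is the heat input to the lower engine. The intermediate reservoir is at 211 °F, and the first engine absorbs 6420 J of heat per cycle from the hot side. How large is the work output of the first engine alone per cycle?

W₁ ≈ 752 J

T_m = 211 °F → (211 − 32) × 5/9 = 99.44 °C = 372.59 K.
First-stage efficiency η₁ = 1 − T_m/T_H = 1 − 372.59/422.00 = 0.1171.
W₁ = η₁·Q_H = 0.1171 × 6420 = 752 J.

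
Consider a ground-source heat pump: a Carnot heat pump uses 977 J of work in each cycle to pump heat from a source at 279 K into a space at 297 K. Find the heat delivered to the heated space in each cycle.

The Carnot heat-pump COP is COP_HP = T_H/(T_H − T_C) = 297.00/18.00 = 16.5000.
Q_H = COP_HP · W = 16.5000 × 977 = 16100 J.

Q_H ≈ 16100 J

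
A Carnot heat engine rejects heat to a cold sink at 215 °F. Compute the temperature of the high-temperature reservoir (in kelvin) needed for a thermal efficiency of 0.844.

T_H ≈ 2400 K

T_C = 215 °F → (215 − 32) × 5/9 = 101.67 °C = 374.82 K.
From η = 1 − T_C/T_H, solving for T_H gives T_H = T_C/(1 − η) = 374.82/(1 − 0.844) = 2400 K.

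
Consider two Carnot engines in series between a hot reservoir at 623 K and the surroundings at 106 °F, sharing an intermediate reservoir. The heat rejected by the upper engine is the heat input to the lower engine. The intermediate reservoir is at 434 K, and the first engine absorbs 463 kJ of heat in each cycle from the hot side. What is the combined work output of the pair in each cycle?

T_C = 106 °F → (106 − 32) × 5/9 = 41.11 °C = 314.26 K.
Two reversible stages in series are equivalent to a single Carnot engine between T_H and T_C, so η_total = 1 − T_C/T_H = 1 − 314.26/623.00 = 0.4956.
W_total = η_total · Q_H = 0.4956 × 463 = 229.4 kJ.

W_total ≈ 229.4 kJ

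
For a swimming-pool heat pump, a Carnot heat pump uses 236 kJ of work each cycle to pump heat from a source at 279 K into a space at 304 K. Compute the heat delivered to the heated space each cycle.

The Carnot heat-pump COP is COP_HP = T_H/(T_H − T_C) = 304.00/25.00 = 12.1600.
Q_H = COP_HP · W = 12.1600 × 236 = 2870 kJ.

Q_H ≈ 2870 kJ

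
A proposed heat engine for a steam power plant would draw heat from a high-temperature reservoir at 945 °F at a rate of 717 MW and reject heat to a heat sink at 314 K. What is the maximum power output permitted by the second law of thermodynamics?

T_H = 945 °F → (945 − 32) × 5/9 = 507.22 °C = 780.37 K.
The second-law ceiling is the Carnot efficiency, η_max = 1 − T_C/T_H = 1 − 314.00/780.37 = 0.5976.
W_max = η_max · Q_H = 0.5976 × 717 = 428 MW.

Ẇ_max ≈ 428 MW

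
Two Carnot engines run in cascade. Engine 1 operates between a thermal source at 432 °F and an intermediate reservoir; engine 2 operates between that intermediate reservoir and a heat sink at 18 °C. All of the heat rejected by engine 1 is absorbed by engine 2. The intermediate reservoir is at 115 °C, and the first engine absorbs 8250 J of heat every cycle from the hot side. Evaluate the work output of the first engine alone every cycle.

T_H = 432 °F → (432 − 32) × 5/9 = 222.22 °C = 495.37 K.
T_C = 18 °C → 18 + 273.15 = 291.15 K.
T_m = 115 °C → 115 + 273.15 = 388.15 K.
First-stage efficiency η₁ = 1 − T_m/T_H = 1 − 388.15/495.37 = 0.2164.
W₁ = η₁·Q_H = 0.2164 × 8250 = 1790 J.

W₁ ≈ 1790 J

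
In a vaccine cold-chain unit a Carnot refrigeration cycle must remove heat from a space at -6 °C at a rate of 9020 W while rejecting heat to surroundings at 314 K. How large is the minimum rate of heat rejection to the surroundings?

T_C = -6 °C → -6 + 273.15 = 267.15 K.
For a reversible cycle Q_H/Q_C = T_H/T_C, so Q_H = Q_C·T_H/T_C = 9020 × 314.00/267.15 = 10600 W.

Q̇_H ≈ 10600 W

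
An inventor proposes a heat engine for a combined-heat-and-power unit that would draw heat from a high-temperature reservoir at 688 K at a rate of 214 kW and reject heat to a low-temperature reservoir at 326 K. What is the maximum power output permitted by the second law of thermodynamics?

Ẇ_max ≈ 113 kW

The upper bound on efficiency is η_max = 1 − T_C/T_H = 1 − 326.00/688.00 = 0.5262.
W_max = η_max · Q_H = 0.5262 × 214 = 113 kW.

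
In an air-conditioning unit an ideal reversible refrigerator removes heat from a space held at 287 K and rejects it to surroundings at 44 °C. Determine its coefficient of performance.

T_H = 44 °C → 44 + 273.15 = 317.15 K.
Carnot COP: COP_R = T_C/(T_H − T_C) = 287.00/(317.15 − 287.00) = 9.52.

COP_R ≈ 9.52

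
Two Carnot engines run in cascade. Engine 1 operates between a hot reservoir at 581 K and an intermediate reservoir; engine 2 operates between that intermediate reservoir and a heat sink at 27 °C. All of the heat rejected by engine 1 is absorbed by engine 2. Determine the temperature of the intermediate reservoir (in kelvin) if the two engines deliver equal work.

T_C = 27 °C → 27 + 273.15 = 300.15 K.
For reversible stages Q_m = Q_H·(T_m/T_H). Setting W₁ = Q_H(1 − T_m/T_H) equal to W₂ = Q_m(1 − T_C/T_m) = Q_H·(T_m − T_C)/T_H gives T_H − T_m = T_m − T_C, so T_m = (T_H + T_C)/2 = (581.00 + 300.15)/2 = 440.6 K.

T_m ≈ 440.6 K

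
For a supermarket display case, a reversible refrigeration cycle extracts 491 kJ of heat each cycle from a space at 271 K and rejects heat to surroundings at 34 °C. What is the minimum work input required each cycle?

T_H = 34 °C → 34 + 273.15 = 307.15 K.
COP_R = T_C/(T_H − T_C) = 271.00/36.15 = 7.4965.
W = Q_C/COP_R = 491/7.4965 = 65.5 kJ.

W_in ≈ 65.5 kJ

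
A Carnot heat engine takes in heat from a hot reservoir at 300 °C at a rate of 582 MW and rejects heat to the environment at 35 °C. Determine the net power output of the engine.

Ẇ ≈ 269.1 MW

T_H = 300 °C → 300 + 273.15 = 573.15 K.
T_C = 35 °C → 35 + 273.15 = 308.15 K.
The Carnot efficiency is η = 1 − T_C/T_H = 1 − 308.15/573.15 = 0.4624.
W = η·Q_H = 0.4624 × 582 = 269.1 MW.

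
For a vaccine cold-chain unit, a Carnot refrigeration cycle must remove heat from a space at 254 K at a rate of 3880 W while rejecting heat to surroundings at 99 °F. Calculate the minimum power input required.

T_H = 99 °F → (99 − 32) × 5/9 = 37.22 °C = 310.37 K.
COP_R = T_C/(T_H − T_C) = 254.00/56.37 = 4.5058.
W = Q_C/COP_R = 3880/4.5058 = 861 W.

Ẇ_in ≈ 861 W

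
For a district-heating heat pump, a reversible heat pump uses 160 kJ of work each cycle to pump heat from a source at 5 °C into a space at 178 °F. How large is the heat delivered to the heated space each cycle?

Q_H ≈ 745 kJ

T_H = 178 °F → (178 − 32) × 5/9 = 81.11 °C = 354.26 K.
T_C = 5 °C → 5 + 273.15 = 278.15 K.
For a reversible heat pump, COP_HP = T_H/(T_H − T_C) = 354.26/76.11 = 4.6545.
Q_H = COP_HP · W = 4.6545 × 160 = 745 kJ.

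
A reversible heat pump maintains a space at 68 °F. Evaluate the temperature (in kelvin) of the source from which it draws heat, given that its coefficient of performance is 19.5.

T_H = 68 °F → (68 − 32) × 5/9 = 20.00 °C = 293.15 K.
COP_HP = T_H/(T_H − T_C) ⇒ T_C = T_H·(COP_HP − 1)/COP_HP = 293.15 × (19.5 − 1)/19.5 = 278.1 K.

T_C ≈ 278.1 K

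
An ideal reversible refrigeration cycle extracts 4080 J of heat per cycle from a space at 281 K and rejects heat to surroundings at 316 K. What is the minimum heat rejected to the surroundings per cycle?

Q_H ≈ 4588 J

For a reversible cycle Q_H/Q_C = T_H/T_C, so Q_H = Q_C·T_H/T_C = 4080 × 316.00/281.00 = 4588 J.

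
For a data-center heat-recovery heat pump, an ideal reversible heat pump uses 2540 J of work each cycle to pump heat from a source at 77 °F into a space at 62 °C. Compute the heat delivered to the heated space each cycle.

Q_H ≈ 23000 J

T_H = 62 °C → 62 + 273.15 = 335.15 K.
T_C = 77 °F → (77 − 32) × 5/9 = 25.00 °C = 298.15 K.
COP_HP = T_H/(T_H − T_C) = 335.15/37.00 = 9.0581.
Q_H = COP_HP · W = 9.0581 × 2540 = 23000 J.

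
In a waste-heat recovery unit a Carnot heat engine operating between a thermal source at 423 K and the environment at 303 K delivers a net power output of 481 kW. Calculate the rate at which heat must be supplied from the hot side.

Q̇_H ≈ 1700 kW

η_rev = 1 − T_C/T_H = 1 − 303.00/423.00 = 0.2837.
Q_H = W/η = 481/0.2837 = 1700 kW.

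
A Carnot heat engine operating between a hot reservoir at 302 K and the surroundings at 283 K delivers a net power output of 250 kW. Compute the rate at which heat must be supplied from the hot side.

Q̇_H ≈ 3970 kW

Since the cycle is reversible, η = 1 − T_C/T_H = 1 − 283.00/302.00 = 0.0629.
Q_H = W/η = 250/0.0629 = 3970 kW.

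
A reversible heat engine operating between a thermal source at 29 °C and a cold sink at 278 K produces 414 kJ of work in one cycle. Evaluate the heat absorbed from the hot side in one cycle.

Q_H ≈ 5180 kJ

T_H = 29 °C → 29 + 273.15 = 302.15 K.
For a reversible engine, η = 1 − T_C/T_H = 1 − 278.00/302.15 = 0.0799.
Q_H = W/η = 414/0.0799 = 5180 kJ.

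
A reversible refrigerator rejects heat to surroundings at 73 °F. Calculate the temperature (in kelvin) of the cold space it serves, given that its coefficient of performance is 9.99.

T_H = 73 °F → (73 − 32) × 5/9 = 22.78 °C = 295.93 K.
COP_R = T_C/(T_H − T_C) ⇒ T_C = T_H·COP_R/(1 + COP_R) = 295.93 × 9.99/(1 + 9.99) = 269.0 K.

T_C ≈ 269.0 K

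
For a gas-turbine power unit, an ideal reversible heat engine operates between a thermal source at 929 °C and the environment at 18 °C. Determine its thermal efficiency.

η ≈ 0.758

T_H = 929 °C → 929 + 273.15 = 1202.15 K.
T_C = 18 °C → 18 + 273.15 = 291.15 K.
Since the cycle is reversible, η = 1 − T_C/T_H = 1 − 291.15/1202.15 = 0.758.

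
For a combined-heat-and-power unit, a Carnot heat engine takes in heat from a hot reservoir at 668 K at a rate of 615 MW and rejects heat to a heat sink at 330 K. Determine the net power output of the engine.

Ẇ ≈ 311.2 MW

Carnot efficiency: η = 1 − T_C/T_H = 1 − 330.00/668.00 = 0.5060.
W = η·Q_H = 0.5060 × 615 = 311.2 MW.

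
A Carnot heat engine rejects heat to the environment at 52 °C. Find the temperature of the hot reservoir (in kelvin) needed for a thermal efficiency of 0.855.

T_C = 52 °C → 52 + 273.15 = 325.15 K.
From η = 1 − T_C/T_H, solving for T_H gives T_H = T_C/(1 − η) = 325.15/(1 − 0.855) = 2240 K.

T_H ≈ 2240 K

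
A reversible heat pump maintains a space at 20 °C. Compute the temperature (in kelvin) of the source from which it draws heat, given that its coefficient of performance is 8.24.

T_H = 20 °C → 20 + 273.15 = 293.15 K.
COP_HP = T_H/(T_H − T_C) ⇒ T_C = T_H·(COP_HP − 1)/COP_HP = 293.15 × (8.24 − 1)/8.24 = 258 K.

T_C ≈ 258 K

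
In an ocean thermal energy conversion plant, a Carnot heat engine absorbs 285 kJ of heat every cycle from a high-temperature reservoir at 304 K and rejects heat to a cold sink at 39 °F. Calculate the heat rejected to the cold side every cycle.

T_C = 39 °F → (39 − 32) × 5/9 = 3.89 °C = 277.04 K.
η_rev = 1 − T_C/T_H = 1 − 277.04/304.00 = 0.0887.
For a reversible cycle Q_C/Q_H = T_C/T_H, so Q_C = 285 × 277.04/304.00 = 260 kJ.

Q_C ≈ 260 kJ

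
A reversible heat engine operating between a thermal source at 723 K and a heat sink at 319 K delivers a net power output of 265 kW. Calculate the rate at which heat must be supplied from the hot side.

Q̇_H ≈ 474.2 kW

η_rev = 1 − T_C/T_H = 1 − 319.00/723.00 = 0.5588.
Q_H = W/η = 265/0.5588 = 474.2 kW.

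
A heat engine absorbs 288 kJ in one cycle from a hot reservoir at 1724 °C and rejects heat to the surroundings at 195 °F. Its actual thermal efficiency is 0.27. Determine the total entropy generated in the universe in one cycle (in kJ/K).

ΔS_univ ≈ 0.434 kJ/K

T_H = 1724 °C → 1724 + 273.15 = 1997.15 K.
T_C = 195 °F → (195 − 32) × 5/9 = 90.56 °C = 363.71 K.
W = η·Q_H = 0.27 × 288 = 77.76 kJ, so Q_C = Q_H − W = 210.2 kJ.
The hot reservoir loses entropy Q_H/T_H = 288/1997.15 = 0.1442 kJ/K; the cold reservoir gains Q_C/T_C = 210.2/363.71 = 0.5781 kJ/K.
ΔS_univ = −Q_H/T_H + Q_C/T_C = 0.434 kJ/K (> 0, since η = 0.27 < η_Carnot = 0.818).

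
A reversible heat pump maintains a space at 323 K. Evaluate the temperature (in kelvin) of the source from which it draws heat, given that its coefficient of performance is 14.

T_C ≈ 300 K

COP_HP = T_H/(T_H − T_C) ⇒ T_C = T_H·(COP_HP − 1)/COP_HP = 323.00 × (14 − 1)/14 = 300 K.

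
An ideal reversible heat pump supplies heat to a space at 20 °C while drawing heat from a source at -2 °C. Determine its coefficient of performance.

COP_HP ≈ 13.3

T_H = 20 °C → 20 + 273.15 = 293.15 K.
T_C = -2 °C → -2 + 273.15 = 271.15 K.
COP_HP = T_H/(T_H − T_C) = 293.15/(293.15 − 271.15) = 13.3.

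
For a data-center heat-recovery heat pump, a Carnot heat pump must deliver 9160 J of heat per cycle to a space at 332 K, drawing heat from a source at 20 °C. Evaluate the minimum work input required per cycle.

W_in ≈ 1070 J

T_C = 20 °C → 20 + 273.15 = 293.15 K.
Reversible heating COP: COP_HP = T_H/(T_H − T_C) = 332.00/38.85 = 8.5457.
W = Q_H/COP_HP = 9160/8.5457 = 1070 J.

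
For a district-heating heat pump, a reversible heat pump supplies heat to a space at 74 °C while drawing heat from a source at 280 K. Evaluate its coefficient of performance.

T_H = 74 °C → 74 + 273.15 = 347.15 K.
COP_HP = T_H/(T_H − T_C) = 347.15/(347.15 − 280.00) = 5.17.

COP_HP ≈ 5.17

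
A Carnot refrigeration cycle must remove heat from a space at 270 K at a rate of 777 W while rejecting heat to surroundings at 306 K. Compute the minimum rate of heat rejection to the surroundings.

For a reversible cycle Q_H/Q_C = T_H/T_C, so Q_H = Q_C·T_H/T_C = 777 × 306.00/270.00 = 880.6 W.

Q̇_H ≈ 880.6 W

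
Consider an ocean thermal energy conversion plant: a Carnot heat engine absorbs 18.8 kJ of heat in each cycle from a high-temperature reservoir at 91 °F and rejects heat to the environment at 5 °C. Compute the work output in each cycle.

W ≈ 1.707 kJ

T_H = 91 °F → (91 − 32) × 5/9 = 32.78 °C = 305.93 K.
T_C = 5 °C → 5 + 273.15 = 278.15 K.
For a reversible engine, η = 1 − T_C/T_H = 1 − 278.15/305.93 = 0.0908.
W = η·Q_H = 0.0908 × 18.8 = 1.707 kJ.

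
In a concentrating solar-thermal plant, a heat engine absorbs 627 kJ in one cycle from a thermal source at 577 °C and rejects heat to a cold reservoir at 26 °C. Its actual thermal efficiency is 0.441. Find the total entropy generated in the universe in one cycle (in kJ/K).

T_H = 577 °C → 577 + 273.15 = 850.15 K.
T_C = 26 °C → 26 + 273.15 = 299.15 K.
W = η·Q_H = 0.441 × 627 = 276.5 kJ, so Q_C = Q_H − W = 350.5 kJ.
Entropy balance on the reservoirs: −Q_H/T_H = -0.7375 kJ/K, +Q_C/T_C = 1.172 kJ/K.
ΔS_univ = −Q_H/T_H + Q_C/T_C = 0.4341 kJ/K (> 0, since η = 0.441 < η_Carnot = 0.648).

ΔS_univ ≈ 0.4341 kJ/K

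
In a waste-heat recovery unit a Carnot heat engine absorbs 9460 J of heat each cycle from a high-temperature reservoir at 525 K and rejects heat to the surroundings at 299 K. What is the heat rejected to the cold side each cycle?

Q_C ≈ 5388 J

The Carnot efficiency is η = 1 − T_C/T_H = 1 − 299.00/525.00 = 0.4305.
For a reversible cycle Q_C/Q_H = T_C/T_H, so Q_C = 9460 × 299.00/525.00 = 5388 J.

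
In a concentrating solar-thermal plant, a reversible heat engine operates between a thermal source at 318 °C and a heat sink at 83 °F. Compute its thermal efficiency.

T_H = 318 °C → 318 + 273.15 = 591.15 K.
T_C = 83 °F → (83 − 32) × 5/9 = 28.33 °C = 301.48 K.
For a reversible engine, η = 1 − T_C/T_H = 1 − 301.48/591.15 = 0.490.

η ≈ 0.490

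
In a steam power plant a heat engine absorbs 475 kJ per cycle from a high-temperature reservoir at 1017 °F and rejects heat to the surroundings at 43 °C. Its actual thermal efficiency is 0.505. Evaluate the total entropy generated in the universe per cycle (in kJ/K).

T_H = 1017 °F → (1017 − 32) × 5/9 = 547.22 °C = 820.37 K.
T_C = 43 °C → 43 + 273.15 = 316.15 K.
W = η·Q_H = 0.505 × 475 = 239.9 kJ, so Q_C = Q_H − W = 235.1 kJ.
Entropy balance on the reservoirs: −Q_H/T_H = -0.5790 kJ/K, +Q_C/T_C = 0.7437 kJ/K.
ΔS_univ = −Q_H/T_H + Q_C/T_C = 0.165 kJ/K (> 0, since η = 0.505 < η_Carnot = 0.615).

ΔS_univ ≈ 0.165 kJ/K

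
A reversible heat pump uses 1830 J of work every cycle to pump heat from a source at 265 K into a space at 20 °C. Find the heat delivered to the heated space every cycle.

Q_H ≈ 19060 J

T_H = 20 °C → 20 + 273.15 = 293.15 K.
COP_HP = T_H/(T_H − T_C) = 293.15/28.15 = 10.4139.
Q_H = COP_HP · W = 10.4139 × 1830 = 19060 J.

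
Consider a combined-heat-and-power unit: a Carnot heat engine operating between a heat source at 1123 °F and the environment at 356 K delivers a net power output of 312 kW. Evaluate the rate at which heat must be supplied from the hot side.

Q̇_H ≈ 524.3 kW

T_H = 1123 °F → (1123 − 32) × 5/9 = 606.11 °C = 879.26 K.
Since the cycle is reversible, η = 1 − T_C/T_H = 1 − 356.00/879.26 = 0.5951.
Q_H = W/η = 312/0.5951 = 524.3 kW.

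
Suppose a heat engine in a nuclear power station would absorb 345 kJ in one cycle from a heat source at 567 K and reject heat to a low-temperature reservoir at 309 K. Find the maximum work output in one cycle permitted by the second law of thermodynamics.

W_max ≈ 157.0 kJ

The upper bound on efficiency is η_max = 1 − T_C/T_H = 1 − 309.00/567.00 = 0.4550.
W_max = η_max · Q_H = 0.4550 × 345 = 157.0 kJ.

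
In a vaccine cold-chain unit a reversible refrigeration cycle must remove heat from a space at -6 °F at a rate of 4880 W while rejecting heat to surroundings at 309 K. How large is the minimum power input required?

T_C = -6 °F → (-6 − 32) × 5/9 = -21.11 °C = 252.04 K.
The reversible coefficient of performance is COP_R = T_C/(T_H − T_C) = 252.04/56.96 = 4.4248.
W = Q_C/COP_R = 4880/4.4248 = 1100 W.

Ẇ_in ≈ 1100 W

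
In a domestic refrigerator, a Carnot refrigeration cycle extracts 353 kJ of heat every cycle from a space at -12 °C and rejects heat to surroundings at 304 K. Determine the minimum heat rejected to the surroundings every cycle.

Q_H ≈ 410.9 kJ

T_C = -12 °C → -12 + 273.15 = 261.15 K.
For a reversible cycle Q_H/Q_C = T_H/T_C, so Q_H = Q_C·T_H/T_C = 353 × 304.00/261.15 = 410.9 kJ.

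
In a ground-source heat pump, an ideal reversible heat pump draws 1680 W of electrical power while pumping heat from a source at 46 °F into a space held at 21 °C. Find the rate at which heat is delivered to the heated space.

T_H = 21 °C → 21 + 273.15 = 294.15 K.
T_C = 46 °F → (46 − 32) × 5/9 = 7.78 °C = 280.93 K.
The Carnot heat-pump COP is COP_HP = T_H/(T_H − T_C) = 294.15/13.22 = 22.2466.
Q_H = COP_HP · W = 22.2466 × 1680 = 37400 W.

Q̇_H ≈ 37400 W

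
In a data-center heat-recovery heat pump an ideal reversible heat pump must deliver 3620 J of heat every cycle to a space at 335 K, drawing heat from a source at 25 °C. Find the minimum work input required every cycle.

W_in ≈ 398 J

T_C = 25 °C → 25 + 273.15 = 298.15 K.
Reversible heating COP: COP_HP = T_H/(T_H − T_C) = 335.00/36.85 = 9.0909.
W = Q_H/COP_HP = 3620/9.0909 = 398 J.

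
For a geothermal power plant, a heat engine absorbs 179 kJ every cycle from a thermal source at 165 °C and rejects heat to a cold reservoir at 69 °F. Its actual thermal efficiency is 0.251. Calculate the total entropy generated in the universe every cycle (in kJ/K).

T_H = 165 °C → 165 + 273.15 = 438.15 K.
T_C = 69 °F → (69 − 32) × 5/9 = 20.56 °C = 293.71 K.
W = η·Q_H = 0.251 × 179 = 44.93 kJ, so Q_C = Q_H − W = 134.1 kJ.
Entropy balance on the reservoirs: −Q_H/T_H = -0.4085 kJ/K, +Q_C/T_C = 0.4565 kJ/K.
ΔS_univ = −Q_H/T_H + Q_C/T_C = 0.0479 kJ/K (> 0, since η = 0.251 < η_Carnot = 0.330).

ΔS_univ ≈ 0.0479 kJ/K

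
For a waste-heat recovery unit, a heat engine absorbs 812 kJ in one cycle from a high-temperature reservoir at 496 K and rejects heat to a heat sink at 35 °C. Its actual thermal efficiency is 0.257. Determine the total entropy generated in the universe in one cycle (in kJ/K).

T_C = 35 °C → 35 + 273.15 = 308.15 K.
W = η·Q_H = 0.257 × 812 = 208.7 kJ, so Q_C = Q_H − W = 603.3 kJ.
Reservoir entropy changes: ΔS_H = −Q_H/T_H = −812/496.00 = -1.637 kJ/K and ΔS_C = +Q_C/T_C = 603.3/308.15 = 1.958 kJ/K.
ΔS_univ = −Q_H/T_H + Q_C/T_C = 0.321 kJ/K (> 0, since η = 0.257 < η_Carnot = 0.379).

ΔS_univ ≈ 0.321 kJ/K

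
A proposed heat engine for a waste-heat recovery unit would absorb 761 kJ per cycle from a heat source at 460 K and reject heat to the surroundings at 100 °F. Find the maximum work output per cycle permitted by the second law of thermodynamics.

W_max ≈ 247 kJ

T_C = 100 °F → (100 − 32) × 5/9 = 37.78 °C = 310.93 K.
By the Carnot theorem, η_max = 1 − T_C/T_H = 1 − 310.93/460.00 = 0.3241.
W_max = η_max · Q_H = 0.3241 × 761 = 247 kJ.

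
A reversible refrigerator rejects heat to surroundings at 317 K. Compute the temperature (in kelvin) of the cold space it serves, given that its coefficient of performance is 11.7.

COP_R = T_C/(T_H − T_C) ⇒ T_C = T_H·COP_R/(1 + COP_R) = 317.00 × 11.7/(1 + 11.7) = 292.0 K.

T_C ≈ 292.0 K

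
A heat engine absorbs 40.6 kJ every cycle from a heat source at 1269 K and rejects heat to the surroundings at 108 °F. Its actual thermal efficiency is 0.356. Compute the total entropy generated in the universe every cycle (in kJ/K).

ΔS_univ ≈ 0.0509 kJ/K

T_C = 108 °F → (108 − 32) × 5/9 = 42.22 °C = 315.37 K.
W = η·Q_H = 0.356 × 40.6 = 14.45 kJ, so Q_C = Q_H − W = 26.15 kJ.
Entropy balance on the reservoirs: −Q_H/T_H = -0.03199 kJ/K, +Q_C/T_C = 0.08291 kJ/K.
ΔS_univ = −Q_H/T_H + Q_C/T_C = 0.0509 kJ/K (> 0, since η = 0.356 < η_Carnot = 0.751).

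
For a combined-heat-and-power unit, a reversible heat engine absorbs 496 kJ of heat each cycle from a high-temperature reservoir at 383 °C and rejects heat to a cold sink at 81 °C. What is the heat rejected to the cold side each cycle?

T_H = 383 °C → 383 + 273.15 = 656.15 K.
T_C = 81 °C → 81 + 273.15 = 354.15 K.
Since the cycle is reversible, η = 1 − T_C/T_H = 1 − 354.15/656.15 = 0.4603.
For a reversible cycle Q_C/Q_H = T_C/T_H, so Q_C = 496 × 354.15/656.15 = 267.7 kJ.

Q_C ≈ 267.7 kJ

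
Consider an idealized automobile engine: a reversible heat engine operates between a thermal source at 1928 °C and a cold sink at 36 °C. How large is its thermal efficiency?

η ≈ 0.860

T_H = 1928 °C → 1928 + 273.15 = 2201.15 K.
T_C = 36 °C → 36 + 273.15 = 309.15 K.
Since the cycle is reversible, η = 1 − T_C/T_H = 1 − 309.15/2201.15 = 0.860.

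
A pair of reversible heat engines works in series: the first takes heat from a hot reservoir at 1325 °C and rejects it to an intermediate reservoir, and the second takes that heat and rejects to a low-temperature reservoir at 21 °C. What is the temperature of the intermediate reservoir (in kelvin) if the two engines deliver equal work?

T_H = 1325 °C → 1325 + 273.15 = 1598.15 K.
T_C = 21 °C → 21 + 273.15 = 294.15 K.
For reversible stages Q_m = Q_H·(T_m/T_H). Setting W₁ = Q_H(1 − T_m/T_H) equal to W₂ = Q_m(1 − T_C/T_m) = Q_H·(T_m − T_C)/T_H gives T_H − T_m = T_m − T_C, so T_m = (T_H + T_C)/2 = (1598.15 + 294.15)/2 = 946 K.

T_m ≈ 946 K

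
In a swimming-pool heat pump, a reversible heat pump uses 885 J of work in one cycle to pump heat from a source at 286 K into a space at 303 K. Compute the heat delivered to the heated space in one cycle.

Reversible heating COP: COP_HP = T_H/(T_H − T_C) = 303.00/17.00 = 17.8235.
Q_H = COP_HP · W = 17.8235 × 885 = 15800 J.

Q_H ≈ 15800 J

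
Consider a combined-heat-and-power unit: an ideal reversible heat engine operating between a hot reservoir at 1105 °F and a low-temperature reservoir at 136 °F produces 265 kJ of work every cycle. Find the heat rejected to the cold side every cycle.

T_H = 1105 °F → (1105 − 32) × 5/9 = 596.11 °C = 869.26 K.
T_C = 136 °F → (136 − 32) × 5/9 = 57.78 °C = 330.93 K.
Carnot efficiency: η = 1 − T_C/T_H = 1 − 330.93/869.26 = 0.6193.
Since Q_C/Q_H = T_C/T_H and Q_H = W/η, Q_C = W·T_C/(T_H − T_C) = 265 × 330.93/538.33 = 163 kJ.

Q_C ≈ 163 kJ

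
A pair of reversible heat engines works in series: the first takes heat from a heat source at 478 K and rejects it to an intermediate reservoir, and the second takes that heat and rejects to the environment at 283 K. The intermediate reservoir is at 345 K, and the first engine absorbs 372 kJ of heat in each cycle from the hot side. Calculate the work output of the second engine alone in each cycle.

Heat entering the second stage: Q_m = Q_H·(T_m/T_H) = 372 × 345.00/478.00 = 268.5 kJ.
Second-stage efficiency η₂ = 1 − T_C/T_m = 1 − 283.00/345.00 = 0.1797, so W₂ = η₂·Q_m = 48.25 kJ.

W₂ ≈ 48.25 kJ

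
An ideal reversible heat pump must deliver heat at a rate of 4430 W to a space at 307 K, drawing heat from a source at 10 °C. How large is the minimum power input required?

Ẇ_in ≈ 344 W

T_C = 10 °C → 10 + 273.15 = 283.15 K.
The Carnot heat-pump COP is COP_HP = T_H/(T_H − T_C) = 307.00/23.85 = 12.8721.
W = Q_H/COP_HP = 4430/12.8721 = 344 W.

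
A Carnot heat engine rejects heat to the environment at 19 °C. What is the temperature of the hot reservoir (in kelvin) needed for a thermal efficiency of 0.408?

T_C = 19 °C → 19 + 273.15 = 292.15 K.
From η = 1 − T_C/T_H, solving for T_H gives T_H = T_C/(1 − η) = 292.15/(1 − 0.408) = 493 K.

T_H ≈ 493 K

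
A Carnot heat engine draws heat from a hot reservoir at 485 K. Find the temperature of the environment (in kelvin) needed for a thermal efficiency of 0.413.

From η = 1 − T_C/T_H, T_C = T_H·(1 − η) = 485.00 × (1 − 0.413) = 285 K.

T_C ≈ 285 K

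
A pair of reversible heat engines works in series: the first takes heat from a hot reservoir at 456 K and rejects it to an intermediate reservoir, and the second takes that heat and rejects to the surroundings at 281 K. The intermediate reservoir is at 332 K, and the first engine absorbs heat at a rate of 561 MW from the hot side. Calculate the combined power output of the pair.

Ẇ_total ≈ 215 MW

Two reversible stages in series are equivalent to a single Carnot engine between T_H and T_C, so η_total = 1 − T_C/T_H = 1 − 281.00/456.00 = 0.3838.
W_total = η_total · Q_H = 0.3838 × 561 = 215 MW.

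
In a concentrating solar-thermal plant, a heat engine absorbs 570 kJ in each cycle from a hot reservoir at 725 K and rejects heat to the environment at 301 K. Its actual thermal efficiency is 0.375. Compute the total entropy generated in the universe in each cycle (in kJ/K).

W = η·Q_H = 0.375 × 570 = 213.8 kJ, so Q_C = Q_H − W = 356.2 kJ.
The hot reservoir loses entropy Q_H/T_H = 570/725.00 = 0.7862 kJ/K; the cold reservoir gains Q_C/T_C = 356.2/301.00 = 1.184 kJ/K.
ΔS_univ = −Q_H/T_H + Q_C/T_C = 0.3973 kJ/K (> 0, since η = 0.375 < η_Carnot = 0.585).

ΔS_univ ≈ 0.3973 kJ/K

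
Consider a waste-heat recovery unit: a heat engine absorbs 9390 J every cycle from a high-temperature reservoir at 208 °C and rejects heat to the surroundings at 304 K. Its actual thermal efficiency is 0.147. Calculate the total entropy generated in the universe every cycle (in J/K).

ΔS_univ ≈ 6.832 J/K

T_H = 208 °C → 208 + 273.15 = 481.15 K.
W = η·Q_H = 0.147 × 9390 = 1380 J, so Q_C = Q_H − W = 8010 J.
The hot reservoir loses entropy Q_H/T_H = 9390/481.15 = 19.52 J/K; the cold reservoir gains Q_C/T_C = 8010/304.00 = 26.35 J/K.
ΔS_univ = −Q_H/T_H + Q_C/T_C = 6.832 J/K (> 0, since η = 0.147 < η_Carnot = 0.368).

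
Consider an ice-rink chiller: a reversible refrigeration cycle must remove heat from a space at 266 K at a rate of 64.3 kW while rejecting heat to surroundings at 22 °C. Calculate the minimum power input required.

T_H = 22 °C → 22 + 273.15 = 295.15 K.
For a reversible refrigerator, COP_R = T_C/(T_H − T_C) = 266.00/29.15 = 9.1252.
W = Q_C/COP_R = 64.3/9.1252 = 7.05 kW.

Ẇ_in ≈ 7.05 kW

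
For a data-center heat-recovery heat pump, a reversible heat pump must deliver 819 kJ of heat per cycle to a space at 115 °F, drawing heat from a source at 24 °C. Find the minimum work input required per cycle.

T_H = 115 °F → (115 − 32) × 5/9 = 46.11 °C = 319.26 K.
T_C = 24 °C → 24 + 273.15 = 297.15 K.
Reversible heating COP: COP_HP = T_H/(T_H − T_C) = 319.26/22.11 = 14.4389.
W = Q_H/COP_HP = 819/14.4389 = 56.7 kJ.

W_in ≈ 56.7 kJ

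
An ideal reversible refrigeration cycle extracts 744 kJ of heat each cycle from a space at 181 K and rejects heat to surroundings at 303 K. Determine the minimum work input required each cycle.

W_in ≈ 501 kJ

COP_R = T_C/(T_H − T_C) = 181.00/122.00 = 1.4836.
W = Q_C/COP_R = 744/1.4836 = 501 kJ.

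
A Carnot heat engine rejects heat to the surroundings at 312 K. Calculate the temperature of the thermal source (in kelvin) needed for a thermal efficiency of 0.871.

From η = 1 − T_C/T_H, solving for T_H gives T_H = T_C/(1 − η) = 312.00/(1 − 0.871) = 2419 K.

T_H ≈ 2419 K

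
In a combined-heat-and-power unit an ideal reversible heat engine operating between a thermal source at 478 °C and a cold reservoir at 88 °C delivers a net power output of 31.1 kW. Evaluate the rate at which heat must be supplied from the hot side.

T_H = 478 °C → 478 + 273.15 = 751.15 K.
T_C = 88 °C → 88 + 273.15 = 361.15 K.
The Carnot efficiency is η = 1 − T_C/T_H = 1 − 361.15/751.15 = 0.5192.
Q_H = W/η = 31.1/0.5192 = 59.9 kW.

Q̇_H ≈ 59.9 kW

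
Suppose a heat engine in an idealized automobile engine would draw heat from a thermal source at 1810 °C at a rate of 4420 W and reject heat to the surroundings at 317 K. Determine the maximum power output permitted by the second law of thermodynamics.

T_H = 1810 °C → 1810 + 273.15 = 2083.15 K.
The upper bound on efficiency is η_max = 1 − T_C/T_H = 1 − 317.00/2083.15 = 0.8478.
W_max = η_max · Q_H = 0.8478 × 4420 = 3750 W.

Ẇ_max ≈ 3750 W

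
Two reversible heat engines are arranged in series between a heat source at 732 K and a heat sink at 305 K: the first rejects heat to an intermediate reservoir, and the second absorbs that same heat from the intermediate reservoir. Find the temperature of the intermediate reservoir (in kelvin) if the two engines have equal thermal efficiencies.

T_m ≈ 473 K

Equal efficiencies require 1 − T_m/T_H = 1 − T_C/T_m, i.e. T_m/T_H = T_C/T_m, so T_m = √(T_H·T_C) = √(732.00 × 305.00) = 473 K.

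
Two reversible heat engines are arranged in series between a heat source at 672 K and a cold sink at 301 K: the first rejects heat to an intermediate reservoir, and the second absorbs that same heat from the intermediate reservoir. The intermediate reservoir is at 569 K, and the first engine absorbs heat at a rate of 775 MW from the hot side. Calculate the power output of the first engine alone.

First-stage efficiency η₁ = 1 − T_m/T_H = 1 − 569.00/672.00 = 0.1533.
W₁ = η₁·Q_H = 0.1533 × 775 = 118.8 MW.

Ẇ₁ ≈ 118.8 MW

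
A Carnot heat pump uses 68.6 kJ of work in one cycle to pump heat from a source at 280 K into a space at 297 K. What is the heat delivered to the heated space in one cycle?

Q_H ≈ 1200 kJ

COP_HP = T_H/(T_H − T_C) = 297.00/17.00 = 17.4706.
Q_H = COP_HP · W = 17.4706 × 68.6 = 1200 kJ.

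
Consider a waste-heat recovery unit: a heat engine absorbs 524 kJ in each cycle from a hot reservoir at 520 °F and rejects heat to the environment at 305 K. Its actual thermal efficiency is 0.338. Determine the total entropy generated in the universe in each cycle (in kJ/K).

ΔS_univ ≈ 0.175 kJ/K

T_H = 520 °F → (520 − 32) × 5/9 = 271.11 °C = 544.26 K.
W = η·Q_H = 0.338 × 524 = 177.1 kJ, so Q_C = Q_H − W = 346.9 kJ.
Entropy balance on the reservoirs: −Q_H/T_H = -0.9628 kJ/K, +Q_C/T_C = 1.137 kJ/K.
ΔS_univ = −Q_H/T_H + Q_C/T_C = 0.175 kJ/K (> 0, since η = 0.338 < η_Carnot = 0.440).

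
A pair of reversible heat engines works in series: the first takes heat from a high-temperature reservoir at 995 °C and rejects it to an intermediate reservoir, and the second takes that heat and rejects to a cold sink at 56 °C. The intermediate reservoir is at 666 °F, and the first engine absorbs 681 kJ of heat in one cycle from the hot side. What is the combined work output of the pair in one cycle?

T_H = 995 °C → 995 + 273.15 = 1268.15 K.
T_C = 56 °C → 56 + 273.15 = 329.15 K.
Two reversible stages in series are equivalent to a single Carnot engine between T_H and T_C, so η_total = 1 − T_C/T_H = 1 − 329.15/1268.15 = 0.7404.
W_total = η_total · Q_H = 0.7404 × 681 = 504 kJ.

W_total ≈ 504 kJ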